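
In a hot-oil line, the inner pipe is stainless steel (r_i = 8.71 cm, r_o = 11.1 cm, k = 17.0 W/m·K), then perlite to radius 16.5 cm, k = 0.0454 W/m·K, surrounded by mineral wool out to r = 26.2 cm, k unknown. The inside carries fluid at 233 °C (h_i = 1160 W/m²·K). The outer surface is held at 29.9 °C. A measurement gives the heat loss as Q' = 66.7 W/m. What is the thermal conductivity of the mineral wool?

k = 0.0446 W/m·K

ΣR = ΔT/Q' = |233 − 29.9|/66.7 = 3.045 m·K/W
Known resistances:
  R'_conv,in = 1/(2πr h) = 1/(2π·0.0871·1160) = 0.001575 m·K/W
  R'_stainless steel = ln(0.111/0.0871)/(2πk) = 0.2425/(2π·17.0) = 0.002270 m·K/W
  R'_perlite = ln(0.165/0.111)/(2πk) = 0.3964/(2π·0.0454) = 1.390 m·K/W
R_mineral wool = ΣR − ΣR_known = 3.045 − 1.394 = 1.651 m·K/W
ln(r₂/r₁)/(2πk) = 1.651 ⇒ k = 0.4624/(2π·1.651) = 0.0446 W/m·K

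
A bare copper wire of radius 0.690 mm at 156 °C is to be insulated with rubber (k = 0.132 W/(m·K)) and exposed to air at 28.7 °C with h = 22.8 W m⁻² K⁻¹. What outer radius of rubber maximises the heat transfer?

r_cr = 0.579 cm

For a cylinder, r_cr = k_ins/h = 0.132/22.8 = 0.00579 m = 0.579 cm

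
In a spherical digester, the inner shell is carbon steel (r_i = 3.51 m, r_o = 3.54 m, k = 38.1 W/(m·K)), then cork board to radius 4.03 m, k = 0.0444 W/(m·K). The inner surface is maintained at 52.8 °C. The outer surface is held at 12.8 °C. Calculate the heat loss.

Treat each layer as a resistance in series:
  R_carbon steel = (1/3.51 − 1/3.54)/(4πk) = 0.002414/(4π·38.1) = 5.043×10^-6 K/W
  R_cork board = (1/3.54 − 1/4.03)/(4πk) = 0.03435/(4π·0.0444) = 0.06156 K/W
ΣR = 5.043×10^-6 + 0.06156 = 0.06157 K/W
Q = ΔT/ΣR = (52.8 °C − 12.8 °C)/0.06157 = 650 W

Q = 650 W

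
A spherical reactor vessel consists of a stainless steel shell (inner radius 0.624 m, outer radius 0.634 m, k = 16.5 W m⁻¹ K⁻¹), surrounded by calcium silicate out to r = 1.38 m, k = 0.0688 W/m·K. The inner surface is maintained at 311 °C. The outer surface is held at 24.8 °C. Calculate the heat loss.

Resistance network (inner→outer):
  R_stainless steel = (1/0.624 − 1/0.634)/(4πk) = 0.02528/(4π·16.5) = 1.219×10^-4 K/W
  R_calcium silicate = (1/0.634 − 1/1.38)/(4πk) = 0.8526/(4π·0.0688) = 0.9862 K/W
ΣR = 1.219×10^-4 + 0.9862 = 0.9863 K/W
Q = ΔT/ΣR = (311 °C − 24.8 °C)/0.9863 = 290 W

Q = 290 W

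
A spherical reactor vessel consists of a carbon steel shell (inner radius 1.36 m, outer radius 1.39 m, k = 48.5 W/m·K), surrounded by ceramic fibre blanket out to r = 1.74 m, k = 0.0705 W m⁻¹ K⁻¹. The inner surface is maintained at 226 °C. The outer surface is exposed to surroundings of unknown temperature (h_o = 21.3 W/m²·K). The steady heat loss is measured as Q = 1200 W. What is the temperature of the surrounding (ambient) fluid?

T_out = 28.5 °C

Series resistances:
  R_carbon steel = (1/1.36 − 1/1.39)/(4πk) = 0.01587/(4π·48.5) = 2.604×10^-5 K/W
  R_ceramic fibre blanket = (1/1.39 − 1/1.74)/(4πk) = 0.1447/(4π·0.0705) = 0.1633 K/W
  R_conv,out = 1/(4πr²h) = 1/(4π·1.74²·21.3) = 0.001234 K/W
ΣR = 0.1646 K/W
ΔT = Q·ΣR = 1200 × 0.1646 = 197.5 K
Heat flows outward, so T_out = T_in − ΔT = 226 − 197.5 = 28.5 °C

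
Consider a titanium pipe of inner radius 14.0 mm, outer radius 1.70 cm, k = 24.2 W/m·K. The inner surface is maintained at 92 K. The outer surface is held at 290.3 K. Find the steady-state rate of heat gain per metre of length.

Q' = 1.55×10^5 W/m

Q' = 2πk·ΔT/ln(r₂/r₁) = 2π × 24.2 × 198.3 / ln(0.0170/0.0140) = 1.55×10^5 W/m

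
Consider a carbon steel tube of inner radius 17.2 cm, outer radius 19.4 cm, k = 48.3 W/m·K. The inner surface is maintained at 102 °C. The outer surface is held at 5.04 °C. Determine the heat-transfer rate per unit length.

Q' = 2.44×10^5 W/m

Q' = 2πk·ΔT/ln(r₂/r₁) = 2π × 48.3 × 96.96 / ln(0.194/0.172) = 2.44×10^5 W/m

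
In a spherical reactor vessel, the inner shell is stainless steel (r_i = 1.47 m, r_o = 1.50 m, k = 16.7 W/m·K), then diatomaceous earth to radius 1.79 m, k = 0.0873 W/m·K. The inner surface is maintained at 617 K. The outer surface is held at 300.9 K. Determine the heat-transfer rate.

Q = 3.21 kW

Series thermal resistances, inner to outer:
  R_stainless steel = (1/1.47 − 1/1.50)/(4πk) = 0.01361/(4π·16.7) = 6.483×10^-5 K/W
  R_diatomaceous earth = (1/1.50 − 1/1.79)/(4πk) = 0.1080/(4π·0.0873) = 0.09845 K/W
ΣR = 6.483×10^-5 + 0.09845 = 0.09851 K/W
Q = ΔT/ΣR = (617 K − 300.9 K)/0.09851 = 3210 W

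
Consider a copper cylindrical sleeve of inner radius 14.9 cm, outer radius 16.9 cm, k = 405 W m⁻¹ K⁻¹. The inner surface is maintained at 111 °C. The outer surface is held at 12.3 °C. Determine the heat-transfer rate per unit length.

Q' = 1.99×10^6 W/m

Q' = 2πk·ΔT/ln(r₂/r₁) = 2π × 405 × 98.7 / ln(0.169/0.149) = 1.99×10^6 W/m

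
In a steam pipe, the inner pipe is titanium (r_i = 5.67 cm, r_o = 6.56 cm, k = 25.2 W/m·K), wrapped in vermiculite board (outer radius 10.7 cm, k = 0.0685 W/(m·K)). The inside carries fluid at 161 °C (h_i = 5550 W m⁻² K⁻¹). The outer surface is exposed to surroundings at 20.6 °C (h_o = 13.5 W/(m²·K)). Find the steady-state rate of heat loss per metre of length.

Treat each layer as a resistance in series:
  R'_conv,in = 1/(2πr h) = 1/(2π·0.0567·5550) = 5.058×10^-4 m·K/W
  R'_titanium = ln(0.0656/0.0567)/(2πk) = 0.1458/(2π·25.2) = 9.208×10^-4 m·K/W
  R'_vermiculite board = ln(0.107/0.0656)/(2πk) = 0.4893/(2π·0.0685) = 1.137 m·K/W
  R'_conv,out = 1/(2πr h) = 1/(2π·0.107·13.5) = 0.1102 m·K/W
ΣR = 5.058×10^-4 + 9.208×10^-4 + 1.137 + 0.1102 = 1.249 m·K/W
Q' = ΔT/ΣR = (161 °C − 20.6 °C)/1.249 = 112 W/m

Q' = 112 W/m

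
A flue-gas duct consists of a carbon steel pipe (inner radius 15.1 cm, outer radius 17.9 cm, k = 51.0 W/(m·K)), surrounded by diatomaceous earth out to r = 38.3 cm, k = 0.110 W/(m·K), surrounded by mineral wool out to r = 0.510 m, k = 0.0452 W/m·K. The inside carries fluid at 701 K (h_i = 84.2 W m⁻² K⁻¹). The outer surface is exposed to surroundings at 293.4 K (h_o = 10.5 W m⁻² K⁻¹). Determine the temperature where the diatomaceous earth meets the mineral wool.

Resistance network (inner→outer):
  R'_conv,in = 1/(2πr h) = 1/(2π·0.151·84.2) = 0.01252 m·K/W
  R'_carbon steel = ln(0.179/0.151)/(2πk) = 0.1701/(2π·51.0) = 5.308×10^-4 m·K/W
  R'_diatomaceous earth = ln(0.383/0.179)/(2πk) = 0.7606/(2π·0.110) = 1.101 m·K/W
  R'_mineral wool = ln(0.510/0.383)/(2πk) = 0.2864/(2π·0.0452) = 1.008 m·K/W
  R'_conv,out = 1/(2πr h) = 1/(2π·0.510·10.5) = 0.02972 m·K/W
ΣR = 0.01252 + 5.308×10^-4 + 1.101 + 1.008 + 0.02972 = 2.152 m·K/W
Q' = ΔT/ΣR = (701 K − 293.4 K)/2.152 = 189.4 W/m
From the inner boundary to the diatomaceous earth/mineral wool interface, ΣR_partial = 1.114 m·K/W.
T_interface = T_in − Q'·ΣR_partial = 701 K − (189.4)(1.114) = 490 K

T = 490 K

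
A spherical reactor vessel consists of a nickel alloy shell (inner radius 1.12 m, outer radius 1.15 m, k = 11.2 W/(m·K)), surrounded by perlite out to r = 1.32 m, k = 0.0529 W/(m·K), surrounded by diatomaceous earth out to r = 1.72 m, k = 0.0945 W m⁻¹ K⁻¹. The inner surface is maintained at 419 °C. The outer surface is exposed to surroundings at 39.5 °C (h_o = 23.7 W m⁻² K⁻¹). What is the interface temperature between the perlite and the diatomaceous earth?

Treat each layer as a resistance in series:
  R_nickel alloy = (1/1.12 − 1/1.15)/(4πk) = 0.02329/(4π·11.2) = 1.655×10^-4 K/W
  R_perlite = (1/1.15 − 1/1.32)/(4πk) = 0.1120/(4π·0.0529) = 0.1685 K/W
  R_diatomaceous earth = (1/1.32 − 1/1.72)/(4πk) = 0.1762/(4π·0.0945) = 0.1484 K/W
  R_conv,out = 1/(4πr²h) = 1/(4π·1.72²·23.7) = 0.001135 K/W
ΣR = 1.655×10^-4 + 0.1685 + 0.1484 + 0.001135 = 0.3182 K/W
Q = ΔT/ΣR = (419 °C − 39.5 °C)/0.3182 = 1193 W
From the inner boundary to the perlite/diatomaceous earth interface, ΣR_partial = 0.1687 K/W.
T_interface = T_in − Q·ΣR_partial = 419 °C − (1193)(0.1687) = 218 °C

T = 218 °C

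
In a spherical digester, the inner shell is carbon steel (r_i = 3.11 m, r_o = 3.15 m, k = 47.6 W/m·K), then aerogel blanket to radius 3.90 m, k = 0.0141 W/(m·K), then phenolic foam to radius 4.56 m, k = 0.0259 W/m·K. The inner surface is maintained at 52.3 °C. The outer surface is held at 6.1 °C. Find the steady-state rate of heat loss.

Q = 101 W

Series thermal resistances, inner to outer:
  R_carbon steel = (1/3.11 − 1/3.15)/(4πk) = 0.004083/(4π·47.6) = 6.826×10^-6 K/W
  R_aerogel blanket = (1/3.15 − 1/3.90)/(4πk) = 0.06105/(4π·0.0141) = 0.3446 K/W
  R_phenolic foam = (1/3.90 − 1/4.56)/(4πk) = 0.03711/(4π·0.0259) = 0.1140 K/W
ΣR = 6.826×10^-6 + 0.3446 + 0.1140 = 0.4586 K/W
Q = ΔT/ΣR = (52.3 °C − 6.1 °C)/0.4586 = 101 W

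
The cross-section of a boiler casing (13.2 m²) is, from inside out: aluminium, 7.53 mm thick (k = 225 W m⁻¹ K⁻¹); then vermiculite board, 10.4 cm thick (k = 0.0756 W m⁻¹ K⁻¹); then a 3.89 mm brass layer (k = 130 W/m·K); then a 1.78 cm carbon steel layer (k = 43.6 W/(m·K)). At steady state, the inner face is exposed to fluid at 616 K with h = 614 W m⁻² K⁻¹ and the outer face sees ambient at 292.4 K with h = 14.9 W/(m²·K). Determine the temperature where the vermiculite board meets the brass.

T = 307.5 K

Series thermal resistances, inner to outer:
  R_conv,in = 1/(hA) = 1/(614·13.2) = 1.234×10^-4 K/W
  R_aluminium = L/(kA) = 0.00753/(225·13.2) = 2.535×10^-6 K/W
  R_vermiculite board = L/(kA) = 0.104/(0.0756·13.2) = 0.1042 K/W
  R_brass = L/(kA) = 0.00389/(130·13.2) = 2.267×10^-6 K/W
  R_carbon steel = L/(kA) = 0.0178/(43.6·13.2) = 3.093×10^-5 K/W
  R_conv,out = 1/(hA) = 1/(14.9·13.2) = 0.005084 K/W
ΣR = 1.234×10^-4 + 2.535×10^-6 + 0.1042 + 2.267×10^-6 + 3.093×10^-5 + 0.005084 = 0.1094 K/W
Q = ΔT/ΣR = (616 K − 292.4 K)/0.1094 = 2958 W
From the inner boundary to the vermiculite board/brass interface, ΣR_partial = 0.1043 K/W.
T_interface = T_in − Q·ΣR_partial = 616 K − (2958)(0.1043) = 307.5 K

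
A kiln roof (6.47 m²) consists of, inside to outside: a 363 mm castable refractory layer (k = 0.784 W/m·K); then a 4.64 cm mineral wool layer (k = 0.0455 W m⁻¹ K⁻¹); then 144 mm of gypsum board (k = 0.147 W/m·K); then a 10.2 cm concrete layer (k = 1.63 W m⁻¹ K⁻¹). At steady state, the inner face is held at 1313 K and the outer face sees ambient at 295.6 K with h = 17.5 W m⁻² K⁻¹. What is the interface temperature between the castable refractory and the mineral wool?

T = 1131 K

Series thermal resistances, inner to outer:
  R_castable refractory = L/(kA) = 0.363/(0.784·6.47) = 0.07156 K/W
  R_mineral wool = L/(kA) = 0.0464/(0.0455·6.47) = 0.1576 K/W
  R_gypsum board = L/(kA) = 0.144/(0.147·6.47) = 0.1514 K/W
  R_concrete = L/(kA) = 0.102/(1.63·6.47) = 0.009672 K/W
  R_conv,out = 1/(hA) = 1/(17.5·6.47) = 0.008832 K/W
ΣR = 0.07156 + 0.1576 + 0.1514 + 0.009672 + 0.008832 = 0.3991 K/W
Q = ΔT/ΣR = (1313 K − 295.6 K)/0.3991 = 2549 W
From the inner boundary to the castable refractory/mineral wool interface, ΣR_partial = 0.07156 K/W.
T_interface = T_in − Q·ΣR_partial = 1313 K − (2549)(0.07156) = 1131 K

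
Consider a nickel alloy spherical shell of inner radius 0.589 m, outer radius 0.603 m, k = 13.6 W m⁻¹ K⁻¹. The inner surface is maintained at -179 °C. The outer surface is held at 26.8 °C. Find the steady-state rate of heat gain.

Q = 8.92×10^5 W

Q = 4πk·ΔT/(1/r₁ − 1/r₂) = 4π × 13.6 × 205.8 / (1/0.589 − 1/0.603) = 8.92×10^5 W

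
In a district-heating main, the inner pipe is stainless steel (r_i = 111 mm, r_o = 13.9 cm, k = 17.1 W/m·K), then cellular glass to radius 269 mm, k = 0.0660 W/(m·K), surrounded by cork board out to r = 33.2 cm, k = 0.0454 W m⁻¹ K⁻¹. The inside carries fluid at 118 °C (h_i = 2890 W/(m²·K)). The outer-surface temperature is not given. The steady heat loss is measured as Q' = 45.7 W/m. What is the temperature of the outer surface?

T_out = 11.4 °C

Sum the resistances:
  R'_conv,in = 1/(2πr h) = 1/(2π·0.111·2890) = 4.961×10^-4 m·K/W
  R'_stainless steel = ln(0.139/0.111)/(2πk) = 0.2249/(2π·17.1) = 0.002094 m·K/W
  R'_cellular glass = ln(0.269/0.139)/(2πk) = 0.6602/(2π·0.0660) = 1.592 m·K/W
  R'_cork board = ln(0.332/0.269)/(2πk) = 0.2104/(2π·0.0454) = 0.7377 m·K/W
ΣR = 2.332 m·K/W
ΔT = Q'·ΣR = 45.7 × 2.332 = 106.6 K
Heat flows outward, so T_out = T_in − ΔT = 118 − 106.6 = 11.4 °C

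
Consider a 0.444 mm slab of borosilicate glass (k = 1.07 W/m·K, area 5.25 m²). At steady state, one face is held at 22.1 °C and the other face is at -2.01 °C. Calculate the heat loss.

Q = kA·ΔT/L = 1.07 × 5.25 × |22.1 °C − -2.01 °C| / 4.44×10^-4 = 3.05×10^5 W

Q = 305 kW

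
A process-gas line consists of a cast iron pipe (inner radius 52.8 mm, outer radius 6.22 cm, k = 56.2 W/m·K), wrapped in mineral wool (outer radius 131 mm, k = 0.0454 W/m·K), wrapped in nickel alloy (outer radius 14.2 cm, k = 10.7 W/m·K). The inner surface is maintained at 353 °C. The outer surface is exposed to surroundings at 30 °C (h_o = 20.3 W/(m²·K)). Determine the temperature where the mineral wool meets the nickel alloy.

Series thermal resistances, inner to outer:
  R'_cast iron = ln(0.0622/0.0528)/(2πk) = 0.1638/(2π·56.2) = 4.640×10^-4 m·K/W
  R'_mineral wool = ln(0.131/0.0622)/(2πk) = 0.7448/(2π·0.0454) = 2.611 m·K/W
  R'_nickel alloy = ln(0.142/0.131)/(2πk) = 0.08063/(2π·10.7) = 0.001199 m·K/W
  R'_conv,out = 1/(2πr h) = 1/(2π·0.142·20.3) = 0.05521 m·K/W
ΣR = 4.640×10^-4 + 2.611 + 0.001199 + 0.05521 = 2.668 m·K/W
Q' = ΔT/ΣR = (353 °C − 30 °C)/2.668 = 121.1 W/m
From the inner boundary to the mineral wool/nickel alloy interface, ΣR_partial = 2.611 m·K/W.
T_interface = T_in − Q'·ΣR_partial = 353 °C − (121.1)(2.611) = 36.8 °C

T = 36.8 °C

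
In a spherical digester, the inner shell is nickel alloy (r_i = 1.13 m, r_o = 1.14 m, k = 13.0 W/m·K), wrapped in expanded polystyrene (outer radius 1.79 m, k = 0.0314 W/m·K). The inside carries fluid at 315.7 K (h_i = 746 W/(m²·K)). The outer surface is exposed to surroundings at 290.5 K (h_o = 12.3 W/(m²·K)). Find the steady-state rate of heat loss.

Q = 31.1 W

Treat each layer as a resistance in series:
  R_conv,in = 1/(4πr²h) = 1/(4π·1.13²·746) = 8.354×10^-5 K/W
  R_nickel alloy = (1/1.13 − 1/1.14)/(4πk) = 0.007763/(4π·13.0) = 4.752×10^-5 K/W
  R_expanded polystyrene = (1/1.14 − 1/1.79)/(4πk) = 0.3185/(4π·0.0314) = 0.8073 K/W
  R_conv,out = 1/(4πr²h) = 1/(4π·1.79²·12.3) = 0.002019 K/W
ΣR = 8.354×10^-5 + 4.752×10^-5 + 0.8073 + 0.002019 = 0.8095 K/W
Q = ΔT/ΣR = (315.7 K − 290.5 K)/0.8095 = 31.1 W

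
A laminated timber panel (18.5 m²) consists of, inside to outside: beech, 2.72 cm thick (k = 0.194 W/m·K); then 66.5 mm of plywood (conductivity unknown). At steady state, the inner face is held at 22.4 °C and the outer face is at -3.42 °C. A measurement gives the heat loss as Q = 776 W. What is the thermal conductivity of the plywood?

ΣR = ΔT/Q = |22.4 − -3.42|/776 = 0.03327 K/W
Known resistances:
  R_beech = L/(kA) = 0.0272/(0.194·18.5) = 0.007579 K/W
R_plywood = ΣR − ΣR_known = 0.03327 − 0.007579 = 0.02569 K/W
L/(kA) = 0.02569 ⇒ k = 0.0665/(0.02569·18.5) = 0.140 W/m·K

k = 0.140 W/m·K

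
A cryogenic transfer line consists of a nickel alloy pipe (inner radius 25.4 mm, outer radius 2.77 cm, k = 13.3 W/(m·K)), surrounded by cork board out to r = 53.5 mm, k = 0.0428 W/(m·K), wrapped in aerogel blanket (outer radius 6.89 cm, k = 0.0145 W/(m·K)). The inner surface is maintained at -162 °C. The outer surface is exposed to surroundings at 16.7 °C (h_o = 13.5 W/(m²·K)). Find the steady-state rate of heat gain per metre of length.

Series thermal resistances, inner to outer:
  R'_nickel alloy = ln(0.0277/0.0254)/(2πk) = 0.08668/(2π·13.3) = 0.001037 m·K/W
  R'_cork board = ln(0.0535/0.0277)/(2πk) = 0.6582/(2π·0.0428) = 2.448 m·K/W
  R'_aerogel blanket = ln(0.0689/0.0535)/(2πk) = 0.2530/(2π·0.0145) = 2.777 m·K/W
  R'_conv,out = 1/(2πr h) = 1/(2π·0.0689·13.5) = 0.1711 m·K/W
ΣR = 0.001037 + 2.448 + 2.777 + 0.1711 = 5.397 m·K/W
Q' = ΔT/ΣR = (-162 °C − 16.7 °C)/5.397 = -33.1 W/m
(Negative Q' ⇒ heat flows inward; heat gain = 33.1 W/m.)

Q' = 33.1 W/m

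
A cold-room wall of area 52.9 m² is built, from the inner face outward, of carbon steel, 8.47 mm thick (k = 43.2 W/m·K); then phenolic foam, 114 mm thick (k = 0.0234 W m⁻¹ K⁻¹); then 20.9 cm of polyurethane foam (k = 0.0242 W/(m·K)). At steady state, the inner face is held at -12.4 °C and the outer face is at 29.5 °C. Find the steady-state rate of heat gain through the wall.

Q = 164 W

Resistance network (inner→outer):
  R_carbon steel = L/(kA) = 0.00847/(43.2·52.9) = 3.706×10^-6 K/W
  R_phenolic foam = L/(kA) = 0.114/(0.0234·52.9) = 0.09209 K/W
  R_polyurethane foam = L/(kA) = 0.209/(0.0242·52.9) = 0.1633 K/W
ΣR = 3.706×10^-6 + 0.09209 + 0.1633 = 0.2554 K/W
Q = ΔT/ΣR = (-12.4 °C − 29.5 °C)/0.2554 = -164 W
(Negative Q ⇒ heat flows inward; heat gain = 164 W.)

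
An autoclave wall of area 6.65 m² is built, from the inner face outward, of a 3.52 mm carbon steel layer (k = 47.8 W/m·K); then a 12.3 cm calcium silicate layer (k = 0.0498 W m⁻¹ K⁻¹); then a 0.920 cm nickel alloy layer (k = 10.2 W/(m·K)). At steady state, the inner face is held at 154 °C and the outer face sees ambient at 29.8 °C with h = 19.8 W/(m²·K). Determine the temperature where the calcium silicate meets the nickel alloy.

Resistance network (inner→outer):
  R_carbon steel = L/(kA) = 0.00352/(47.8·6.65) = 1.107×10^-5 K/W
  R_calcium silicate = L/(kA) = 0.123/(0.0498·6.65) = 0.3714 K/W
  R_nickel alloy = L/(kA) = 0.00920/(10.2·6.65) = 1.356×10^-4 K/W
  R_conv,out = 1/(hA) = 1/(19.8·6.65) = 0.007595 K/W
ΣR = 1.107×10^-5 + 0.3714 + 1.356×10^-4 + 0.007595 = 0.3791 K/W
Q = ΔT/ΣR = (154 °C − 29.8 °C)/0.3791 = 327.6 W
From the inner boundary to the calcium silicate/nickel alloy interface, ΣR_partial = 0.3714 K/W.
T_interface = T_in − Q·ΣR_partial = 154 °C − (327.6)(0.3714) = 32.3 °C

T = 32.3 °C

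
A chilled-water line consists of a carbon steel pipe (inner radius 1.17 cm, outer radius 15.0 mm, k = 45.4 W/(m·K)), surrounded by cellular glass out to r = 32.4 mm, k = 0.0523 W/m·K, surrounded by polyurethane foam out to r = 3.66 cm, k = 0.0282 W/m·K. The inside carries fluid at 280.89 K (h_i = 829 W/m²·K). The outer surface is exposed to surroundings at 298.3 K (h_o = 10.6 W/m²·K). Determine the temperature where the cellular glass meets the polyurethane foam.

T = 292.8 K

Series thermal resistances, inner to outer:
  R'_conv,in = 1/(2πr h) = 1/(2π·0.0117·829) = 0.01641 m·K/W
  R'_carbon steel = ln(0.0150/0.0117)/(2πk) = 0.2485/(2π·45.4) = 8.710×10^-4 m·K/W
  R'_cellular glass = ln(0.0324/0.0150)/(2πk) = 0.7701/(2π·0.0523) = 2.344 m·K/W
  R'_polyurethane foam = ln(0.0366/0.0324)/(2πk) = 0.1219/(2π·0.0282) = 0.6879 m·K/W
  R'_conv,out = 1/(2πr h) = 1/(2π·0.0366·10.6) = 0.4102 m·K/W
ΣR = 0.01641 + 8.710×10^-4 + 2.344 + 0.6879 + 0.4102 = 3.459 m·K/W
Q' = ΔT/ΣR = (280.89 K − 298.3 K)/3.459 = -5.033 W/m
From the inner boundary to the cellular glass/polyurethane foam interface, ΣR_partial = 2.361 m·K/W.
T_interface = T_in − Q'·ΣR_partial = 280.89 K − (-5.033)(2.361) = 292.8 K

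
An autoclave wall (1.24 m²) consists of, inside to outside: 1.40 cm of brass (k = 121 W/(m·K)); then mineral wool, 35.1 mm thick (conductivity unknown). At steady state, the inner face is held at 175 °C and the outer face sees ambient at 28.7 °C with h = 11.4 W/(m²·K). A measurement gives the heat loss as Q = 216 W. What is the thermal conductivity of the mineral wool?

k = 0.0467 W/m·K

ΣR = ΔT/Q = |175 − 28.7|/216 = 0.6773 K/W
Known resistances:
  R_brass = L/(kA) = 0.0140/(121·1.24) = 9.331×10^-5 K/W
  R_conv,out = 1/(hA) = 1/(11.4·1.24) = 0.07074 K/W
R_mineral wool = ΣR − ΣR_known = 0.6773 − 0.07083 = 0.6065 K/W
L/(kA) = 0.6065 ⇒ k = 0.0351/(0.6065·1.24) = 0.0467 W/m·K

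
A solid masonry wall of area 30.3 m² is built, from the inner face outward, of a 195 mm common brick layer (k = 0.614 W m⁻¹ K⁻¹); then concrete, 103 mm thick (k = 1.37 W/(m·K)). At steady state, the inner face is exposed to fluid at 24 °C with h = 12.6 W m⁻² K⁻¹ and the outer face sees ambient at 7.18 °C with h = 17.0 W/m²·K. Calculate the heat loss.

Series thermal resistances, inner to outer:
  R_conv,in = 1/(hA) = 1/(12.6·30.3) = 0.002619 K/W
  R_common brick = L/(kA) = 0.195/(0.614·30.3) = 0.01048 K/W
  R_concrete = L/(kA) = 0.103/(1.37·30.3) = 0.002481 K/W
  R_conv,out = 1/(hA) = 1/(17.0·30.3) = 0.001941 K/W
ΣR = 0.002619 + 0.01048 + 0.002481 + 0.001941 = 0.01752 K/W
Q = ΔT/ΣR = (24 °C − 7.18 °C)/0.01752 = 960 W

Q = 960 W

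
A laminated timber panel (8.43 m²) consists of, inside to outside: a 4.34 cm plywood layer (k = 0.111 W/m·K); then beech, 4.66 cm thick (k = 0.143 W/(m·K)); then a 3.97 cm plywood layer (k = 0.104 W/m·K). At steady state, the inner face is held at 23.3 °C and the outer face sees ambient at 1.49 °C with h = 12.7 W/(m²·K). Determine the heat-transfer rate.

Series thermal resistances, inner to outer:
  R_plywood = L/(kA) = 0.0434/(0.111·8.43) = 0.04638 K/W
  R_beech = L/(kA) = 0.0466/(0.143·8.43) = 0.03866 K/W
  R_plywood = L/(kA) = 0.0397/(0.104·8.43) = 0.04528 K/W
  R_conv,out = 1/(hA) = 1/(12.7·8.43) = 0.009340 K/W
ΣR = 0.04638 + 0.03866 + 0.04528 + 0.009340 = 0.1397 K/W
Q = ΔT/ΣR = (23.3 °C − 1.49 °C)/0.1397 = 156 W

Q = 156 W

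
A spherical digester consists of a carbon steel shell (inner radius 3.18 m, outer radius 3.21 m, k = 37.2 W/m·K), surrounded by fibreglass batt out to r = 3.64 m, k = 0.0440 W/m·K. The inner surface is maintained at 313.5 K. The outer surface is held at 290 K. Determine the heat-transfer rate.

Treat each layer as a resistance in series:
  R_carbon steel = (1/3.18 − 1/3.21)/(4πk) = 0.002939/(4π·37.2) = 6.287×10^-6 K/W
  R_fibreglass batt = (1/3.21 − 1/3.64)/(4πk) = 0.03680/(4π·0.0440) = 0.06656 K/W
ΣR = 6.287×10^-6 + 0.06656 = 0.06657 K/W
Q = ΔT/ΣR = (313.5 K − 290 K)/0.06657 = 353 W

Q = 353 W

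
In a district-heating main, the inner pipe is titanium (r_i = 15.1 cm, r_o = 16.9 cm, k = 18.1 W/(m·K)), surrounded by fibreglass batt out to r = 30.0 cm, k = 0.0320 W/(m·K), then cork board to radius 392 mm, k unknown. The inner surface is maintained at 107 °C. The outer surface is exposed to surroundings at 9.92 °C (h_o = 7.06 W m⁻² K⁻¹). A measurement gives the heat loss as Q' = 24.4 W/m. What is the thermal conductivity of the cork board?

k = 0.0399 W/m·K

ΣR = ΔT/Q' = |107 − 9.92|/24.4 = 3.979 m·K/W
Known resistances:
  R'_titanium = ln(0.169/0.151)/(2πk) = 0.1126/(2π·18.1) = 9.903×10^-4 m·K/W
  R'_fibreglass batt = ln(0.300/0.169)/(2πk) = 0.5739/(2π·0.0320) = 2.854 m·K/W
  R'_conv,out = 1/(2πr h) = 1/(2π·0.392·7.06) = 0.05751 m·K/W
R_cork board = ΣR − ΣR_known = 3.979 − 2.913 = 1.066 m·K/W
ln(r₂/r₁)/(2πk) = 1.066 ⇒ k = 0.2675/(2π·1.066) = 0.0399 W/m·K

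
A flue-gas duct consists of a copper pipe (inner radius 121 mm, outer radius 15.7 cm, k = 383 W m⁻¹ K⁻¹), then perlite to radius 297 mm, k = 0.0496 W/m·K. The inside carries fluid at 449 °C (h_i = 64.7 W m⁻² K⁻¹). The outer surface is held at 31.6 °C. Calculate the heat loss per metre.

Treat each layer as a resistance in series:
  R'_conv,in = 1/(2πr h) = 1/(2π·0.121·64.7) = 0.02033 m·K/W
  R'_copper = ln(0.157/0.121)/(2πk) = 0.2605/(2π·383) = 1.082×10^-4 m·K/W
  R'_perlite = ln(0.297/0.157)/(2πk) = 0.6375/(2π·0.0496) = 2.046 m·K/W
ΣR = 0.02033 + 1.082×10^-4 + 2.046 = 2.066 m·K/W
Q' = ΔT/ΣR = (449 °C − 31.6 °C)/2.066 = 202 W/m

Q' = 202 W/m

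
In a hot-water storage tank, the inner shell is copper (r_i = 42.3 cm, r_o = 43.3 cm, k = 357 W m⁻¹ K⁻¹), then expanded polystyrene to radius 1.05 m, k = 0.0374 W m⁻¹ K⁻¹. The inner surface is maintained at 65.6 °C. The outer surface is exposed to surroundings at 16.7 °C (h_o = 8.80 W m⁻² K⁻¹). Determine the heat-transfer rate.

Series thermal resistances, inner to outer:
  R_copper = (1/0.423 − 1/0.433)/(4πk) = 0.05460/(4π·357) = 1.217×10^-5 K/W
  R_expanded polystyrene = (1/0.433 − 1/1.05)/(4πk) = 1.357/(4π·0.0374) = 2.888 K/W
  R_conv,out = 1/(4πr²h) = 1/(4π·1.05²·8.80) = 0.008202 K/W
ΣR = 1.217×10^-5 + 2.888 + 0.008202 = 2.896 K/W
Q = ΔT/ΣR = (65.6 °C − 16.7 °C)/2.896 = 16.9 W

Q = 16.9 W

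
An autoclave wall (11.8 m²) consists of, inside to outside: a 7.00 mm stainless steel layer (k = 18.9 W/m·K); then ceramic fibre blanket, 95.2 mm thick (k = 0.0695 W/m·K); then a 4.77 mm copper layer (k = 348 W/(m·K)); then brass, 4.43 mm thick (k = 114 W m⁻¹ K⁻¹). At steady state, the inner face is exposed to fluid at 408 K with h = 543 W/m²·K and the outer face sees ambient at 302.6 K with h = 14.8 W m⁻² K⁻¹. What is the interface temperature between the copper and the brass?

Resistance network (inner→outer):
  R_conv,in = 1/(hA) = 1/(543·11.8) = 1.561×10^-4 K/W
  R_stainless steel = L/(kA) = 0.00700/(18.9·11.8) = 3.139×10^-5 K/W
  R_ceramic fibre blanket = L/(kA) = 0.0952/(0.0695·11.8) = 0.1161 K/W
  R_copper = L/(kA) = 0.00477/(348·11.8) = 1.162×10^-6 K/W
  R_brass = L/(kA) = 0.00443/(114·11.8) = 3.293×10^-6 K/W
  R_conv,out = 1/(hA) = 1/(14.8·11.8) = 0.005726 K/W
ΣR = 1.561×10^-4 + 3.139×10^-5 + 0.1161 + 1.162×10^-6 + 3.293×10^-6 + 0.005726 = 0.1220 K/W
Q = ΔT/ΣR = (408 K − 302.6 K)/0.1220 = 863.9 W
From the inner boundary to the copper/brass interface, ΣR_partial = 0.1163 K/W.
T_interface = T_in − Q·ΣR_partial = 408 K − (863.9)(0.1163) = 307.5 K

T = 307.5 K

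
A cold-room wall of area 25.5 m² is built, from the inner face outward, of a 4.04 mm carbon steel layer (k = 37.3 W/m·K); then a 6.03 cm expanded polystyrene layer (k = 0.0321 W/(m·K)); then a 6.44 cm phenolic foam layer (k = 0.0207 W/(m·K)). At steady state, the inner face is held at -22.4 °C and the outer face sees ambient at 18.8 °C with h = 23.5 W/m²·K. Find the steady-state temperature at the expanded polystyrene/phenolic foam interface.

Series thermal resistances, inner to outer:
  R_carbon steel = L/(kA) = 0.00404/(37.3·25.5) = 4.247×10^-6 K/W
  R_expanded polystyrene = L/(kA) = 0.0603/(0.0321·25.5) = 0.07367 K/W
  R_phenolic foam = L/(kA) = 0.0644/(0.0207·25.5) = 0.1220 K/W
  R_conv,out = 1/(hA) = 1/(23.5·25.5) = 0.001669 K/W
ΣR = 4.247×10^-6 + 0.07367 + 0.1220 + 0.001669 = 0.1973 K/W
Q = ΔT/ΣR = (-22.4 °C − 18.8 °C)/0.1973 = -208.8 W
From the inner boundary to the expanded polystyrene/phenolic foam interface, ΣR_partial = 0.07367 K/W.
T_interface = T_in − Q·ΣR_partial = -22.4 °C − (-208.8)(0.07367) = -7.02 °C

T = -7.02 °C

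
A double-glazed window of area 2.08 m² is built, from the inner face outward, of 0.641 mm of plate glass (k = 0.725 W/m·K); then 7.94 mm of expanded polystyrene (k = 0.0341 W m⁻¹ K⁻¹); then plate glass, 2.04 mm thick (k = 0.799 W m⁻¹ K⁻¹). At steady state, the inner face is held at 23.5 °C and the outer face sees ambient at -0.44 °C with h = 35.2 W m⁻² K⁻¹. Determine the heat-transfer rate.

Q = 188 W

Resistance network (inner→outer):
  R_plate glass = L/(kA) = 6.41×10^-4/(0.725·2.08) = 4.251×10^-4 K/W
  R_expanded polystyrene = L/(kA) = 0.00794/(0.0341·2.08) = 0.1119 K/W
  R_plate glass = L/(kA) = 0.00204/(0.799·2.08) = 0.001227 K/W
  R_conv,out = 1/(hA) = 1/(35.2·2.08) = 0.01366 K/W
ΣR = 4.251×10^-4 + 0.1119 + 0.001227 + 0.01366 = 0.1272 K/W
Q = ΔT/ΣR = (23.5 °C − -0.44 °C)/0.1272 = 188 W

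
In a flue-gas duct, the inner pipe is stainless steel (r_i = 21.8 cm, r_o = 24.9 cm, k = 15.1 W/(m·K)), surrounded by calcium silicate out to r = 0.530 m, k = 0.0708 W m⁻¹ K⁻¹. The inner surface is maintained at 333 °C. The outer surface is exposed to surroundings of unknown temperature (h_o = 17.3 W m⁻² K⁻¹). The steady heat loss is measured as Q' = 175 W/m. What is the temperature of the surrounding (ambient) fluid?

Series resistances:
  R'_stainless steel = ln(0.249/0.218)/(2πk) = 0.1330/(2π·15.1) = 0.001401 m·K/W
  R'_calcium silicate = ln(0.530/0.249)/(2πk) = 0.7554/(2π·0.0708) = 1.698 m·K/W
  R'_conv,out = 1/(2πr h) = 1/(2π·0.530·17.3) = 0.01736 m·K/W
ΣR = 1.717 m·K/W
ΔT = Q'·ΣR = 175 × 1.717 = 300.5 K
Heat flows outward, so T_out = T_in − ΔT = 333 − 300.5 = 32.5 °C

T_out = 32.5 °C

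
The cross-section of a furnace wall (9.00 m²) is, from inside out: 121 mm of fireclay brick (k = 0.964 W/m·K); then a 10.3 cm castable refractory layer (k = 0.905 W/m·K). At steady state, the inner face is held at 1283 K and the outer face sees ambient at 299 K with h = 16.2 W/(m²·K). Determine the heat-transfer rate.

Q = 29.4 kW

Treat each layer as a resistance in series:
  R_fireclay brick = L/(kA) = 0.121/(0.964·9.00) = 0.01395 K/W
  R_castable refractory = L/(kA) = 0.103/(0.905·9.00) = 0.01265 K/W
  R_conv,out = 1/(hA) = 1/(16.2·9.00) = 0.006859 K/W
ΣR = 0.01395 + 0.01265 + 0.006859 = 0.03346 K/W
Q = ΔT/ΣR = (1283 K − 299 K)/0.03346 = 29400 W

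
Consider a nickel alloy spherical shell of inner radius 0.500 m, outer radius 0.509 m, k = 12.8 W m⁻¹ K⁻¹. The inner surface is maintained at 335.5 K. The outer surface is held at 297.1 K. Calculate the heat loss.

Q = 1.75×10^5 W

Q = 4πk·ΔT/(1/r₁ − 1/r₂) = 4π × 12.8 × 38.4 / (1/0.500 − 1/0.509) = 1.75×10^5 W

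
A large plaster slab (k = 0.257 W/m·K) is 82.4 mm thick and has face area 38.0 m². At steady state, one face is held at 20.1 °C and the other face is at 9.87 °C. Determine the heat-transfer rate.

Q = kA·ΔT/L = 0.257 × 38.0 × |20.1 °C − 9.87 °C| / 0.0824 = 1210 W

Q = 1210 W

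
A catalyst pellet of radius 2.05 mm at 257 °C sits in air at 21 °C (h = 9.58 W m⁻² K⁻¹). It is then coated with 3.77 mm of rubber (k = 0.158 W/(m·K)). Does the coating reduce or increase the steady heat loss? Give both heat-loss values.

increases: 0.119 → 0.584 W

Critical radius for a sphere: r_cr = 2k/h = 0.0330 m = 3.30 cm.
Outer radius after coating: r₂ = 0.00205 + 0.00377 = 0.00582 m.
Since r₁ < r_cr and r₂ ≤ r_cr, the coating moves toward the maximum at r_cr — heat loss rises.
Bare: R = 1/(4πr₁²h) = 1977 K/W; Q = 236/1977 = 0.119 W.
Coated: R = R_cond + R_conv = 404.4 K/W; Q = 236/404.4 = 0.584 W.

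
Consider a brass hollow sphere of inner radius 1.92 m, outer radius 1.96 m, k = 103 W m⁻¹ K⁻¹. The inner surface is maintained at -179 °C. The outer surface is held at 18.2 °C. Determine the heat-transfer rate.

Q = 2.40×10^7 W

Q = 4πk·ΔT/(1/r₁ − 1/r₂) = 4π × 103 × 197.2 / (1/1.92 − 1/1.96) = 2.40×10^7 W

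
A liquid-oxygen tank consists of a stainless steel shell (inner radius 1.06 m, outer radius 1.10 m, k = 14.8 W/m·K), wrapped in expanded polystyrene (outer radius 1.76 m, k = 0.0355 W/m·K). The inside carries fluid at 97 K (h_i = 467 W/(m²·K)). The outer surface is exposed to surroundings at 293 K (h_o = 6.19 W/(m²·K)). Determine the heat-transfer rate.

Q = 255 W

Treat each layer as a resistance in series:
  R_conv,in = 1/(4πr²h) = 1/(4π·1.06²·467) = 1.517×10^-4 K/W
  R_stainless steel = (1/1.06 − 1/1.10)/(4πk) = 0.03431/(4π·14.8) = 1.845×10^-4 K/W
  R_expanded polystyrene = (1/1.10 − 1/1.76)/(4πk) = 0.3409/(4π·0.0355) = 0.7642 K/W
  R_conv,out = 1/(4πr²h) = 1/(4π·1.76²·6.19) = 0.004150 K/W
ΣR = 1.517×10^-4 + 1.845×10^-4 + 0.7642 + 0.004150 = 0.7687 K/W
Q = ΔT/ΣR = (97 K − 293 K)/0.7687 = -255 W
(Negative Q ⇒ heat flows inward; heat gain = 255 W.)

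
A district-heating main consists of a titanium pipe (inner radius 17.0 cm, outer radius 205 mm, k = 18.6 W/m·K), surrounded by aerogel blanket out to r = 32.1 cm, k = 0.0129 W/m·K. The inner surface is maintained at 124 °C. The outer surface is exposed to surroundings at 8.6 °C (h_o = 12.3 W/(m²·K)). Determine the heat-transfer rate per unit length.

Q' = 20.7 W/m

Resistance network (inner→outer):
  R'_titanium = ln(0.205/0.170)/(2πk) = 0.1872/(2π·18.6) = 0.001602 m·K/W
  R'_aerogel blanket = ln(0.321/0.205)/(2πk) = 0.4484/(2π·0.0129) = 5.533 m·K/W
  R'_conv,out = 1/(2πr h) = 1/(2π·0.321·12.3) = 0.04031 m·K/W
ΣR = 0.001602 + 5.533 + 0.04031 = 5.575 m·K/W
Q' = ΔT/ΣR = (124 °C − 8.6 °C)/5.575 = 20.7 W/m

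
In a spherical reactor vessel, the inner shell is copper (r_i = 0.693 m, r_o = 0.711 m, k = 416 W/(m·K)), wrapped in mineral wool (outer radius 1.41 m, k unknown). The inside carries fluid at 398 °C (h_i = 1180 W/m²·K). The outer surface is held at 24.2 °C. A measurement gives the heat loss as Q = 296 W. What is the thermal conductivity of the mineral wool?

k = 0.0439 W/m·K

ΣR = ΔT/Q = |398 − 24.2|/296 = 1.263 K/W
Known resistances:
  R_conv,in = 1/(4πr²h) = 1/(4π·0.693²·1180) = 1.404×10^-4 K/W
  R_copper = (1/0.693 − 1/0.711)/(4πk) = 0.03653/(4π·416) = 6.988×10^-6 K/W
R_mineral wool = ΣR − ΣR_known = 1.263 − 1.474×10^-4 = 1.263 K/W
(1/r₁−1/r₂)/(4πk) = 1.263 ⇒ k = 0.6972/(4π·1.263) = 0.0439 W/m·K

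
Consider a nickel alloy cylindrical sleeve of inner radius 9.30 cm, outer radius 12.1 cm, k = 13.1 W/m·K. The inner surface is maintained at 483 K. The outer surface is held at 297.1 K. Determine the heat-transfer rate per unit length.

Q' = 2πk·ΔT/ln(r₂/r₁) = 2π × 13.1 × 185.9 / ln(0.121/0.0930) = 58100 W/m

Q' = 58.1 kW/m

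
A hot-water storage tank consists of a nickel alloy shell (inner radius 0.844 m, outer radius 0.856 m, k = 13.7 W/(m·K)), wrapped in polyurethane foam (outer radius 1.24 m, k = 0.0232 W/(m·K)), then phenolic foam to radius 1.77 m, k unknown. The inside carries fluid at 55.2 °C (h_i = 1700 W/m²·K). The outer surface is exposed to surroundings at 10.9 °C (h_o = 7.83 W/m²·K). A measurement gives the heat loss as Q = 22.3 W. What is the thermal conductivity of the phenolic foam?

k = 0.0259 W/m·K

ΣR = ΔT/Q = |55.2 − 10.9|/22.3 = 1.987 K/W
Known resistances:
  R_conv,in = 1/(4πr²h) = 1/(4π·0.844²·1700) = 6.571×10^-5 K/W
  R_nickel alloy = (1/0.844 − 1/0.856)/(4πk) = 0.01661/(4π·13.7) = 9.648×10^-5 K/W
  R_polyurethane foam = (1/0.856 − 1/1.24)/(4πk) = 0.3618/(4π·0.0232) = 1.241 K/W
  R_conv,out = 1/(4πr²h) = 1/(4π·1.77²·7.83) = 0.003244 K/W
R_phenolic foam = ΣR − ΣR_known = 1.987 − 1.244 = 0.7430 K/W
(1/r₁−1/r₂)/(4πk) = 0.7430 ⇒ k = 0.2415/(4π·0.7430) = 0.0259 W/m·K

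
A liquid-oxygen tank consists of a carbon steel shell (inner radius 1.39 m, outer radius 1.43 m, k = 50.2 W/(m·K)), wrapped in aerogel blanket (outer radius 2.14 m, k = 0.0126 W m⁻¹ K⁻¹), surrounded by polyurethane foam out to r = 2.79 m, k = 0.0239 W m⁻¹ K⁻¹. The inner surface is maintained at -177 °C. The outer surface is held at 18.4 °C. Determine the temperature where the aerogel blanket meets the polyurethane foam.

Resistance network (inner→outer):
  R_carbon steel = (1/1.39 − 1/1.43)/(4πk) = 0.02012/(4π·50.2) = 3.190×10^-5 K/W
  R_aerogel blanket = (1/1.43 − 1/2.14)/(4πk) = 0.2320/(4π·0.0126) = 1.465 K/W
  R_polyurethane foam = (1/2.14 − 1/2.79)/(4πk) = 0.1089/(4π·0.0239) = 0.3625 K/W
ΣR = 3.190×10^-5 + 1.465 + 0.3625 = 1.828 K/W
Q = ΔT/ΣR = (-177 °C − 18.4 °C)/1.828 = -106.9 W
From the inner boundary to the aerogel blanket/polyurethane foam interface, ΣR_partial = 1.465 K/W.
T_interface = T_in − Q·ΣR_partial = -177 °C − (-106.9)(1.465) = -20.4 °C

T = -20.4 °C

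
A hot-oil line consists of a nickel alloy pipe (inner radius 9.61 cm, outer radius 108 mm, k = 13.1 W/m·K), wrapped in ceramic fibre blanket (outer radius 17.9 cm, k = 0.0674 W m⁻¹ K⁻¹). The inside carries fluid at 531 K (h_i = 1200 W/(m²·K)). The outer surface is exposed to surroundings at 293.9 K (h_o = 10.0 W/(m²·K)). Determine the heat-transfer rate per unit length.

Q' = 185 W/m

Resistance network (inner→outer):
  R'_conv,in = 1/(2πr h) = 1/(2π·0.0961·1200) = 0.001380 m·K/W
  R'_nickel alloy = ln(0.108/0.0961)/(2πk) = 0.1167/(2π·13.1) = 0.001418 m·K/W
  R'_ceramic fibre blanket = ln(0.179/0.108)/(2πk) = 0.5053/(2π·0.0674) = 1.193 m·K/W
  R'_conv,out = 1/(2πr h) = 1/(2π·0.179·10.0) = 0.08891 m·K/W
ΣR = 0.001380 + 0.001418 + 1.193 + 0.08891 = 1.285 m·K/W
Q' = ΔT/ΣR = (531 K − 293.9 K)/1.285 = 185 W/m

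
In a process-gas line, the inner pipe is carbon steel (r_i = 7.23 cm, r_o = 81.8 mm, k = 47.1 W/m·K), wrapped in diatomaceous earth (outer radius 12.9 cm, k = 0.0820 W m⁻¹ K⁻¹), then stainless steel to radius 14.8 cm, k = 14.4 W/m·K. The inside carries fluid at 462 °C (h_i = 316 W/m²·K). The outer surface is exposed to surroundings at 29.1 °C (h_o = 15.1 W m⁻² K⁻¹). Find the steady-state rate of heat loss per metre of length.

Q' = 449 W/m

Series thermal resistances, inner to outer:
  R'_conv,in = 1/(2πr h) = 1/(2π·0.0723·316) = 0.006966 m·K/W
  R'_carbon steel = ln(0.0818/0.0723)/(2πk) = 0.1235/(2π·47.1) = 4.172×10^-4 m·K/W
  R'_diatomaceous earth = ln(0.129/0.0818)/(2πk) = 0.4555/(2π·0.0820) = 0.8842 m·K/W
  R'_stainless steel = ln(0.148/0.129)/(2πk) = 0.1374/(2π·14.4) = 0.001519 m·K/W
  R'_conv,out = 1/(2πr h) = 1/(2π·0.148·15.1) = 0.07122 m·K/W
ΣR = 0.006966 + 4.172×10^-4 + 0.8842 + 0.001519 + 0.07122 = 0.9643 m·K/W
Q' = ΔT/ΣR = (462 °C − 29.1 °C)/0.9643 = 449 W/m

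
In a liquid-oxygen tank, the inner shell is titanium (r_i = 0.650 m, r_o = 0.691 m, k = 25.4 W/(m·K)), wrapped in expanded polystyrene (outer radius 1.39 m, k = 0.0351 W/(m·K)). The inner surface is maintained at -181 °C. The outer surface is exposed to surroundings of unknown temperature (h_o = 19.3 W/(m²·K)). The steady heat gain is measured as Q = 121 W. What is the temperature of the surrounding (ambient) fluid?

Series resistances:
  R_titanium = (1/0.650 − 1/0.691)/(4πk) = 0.09128/(4π·25.4) = 2.860×10^-4 K/W
  R_expanded polystyrene = (1/0.691 − 1/1.39)/(4πk) = 0.7278/(4π·0.0351) = 1.650 K/W
  R_conv,out = 1/(4πr²h) = 1/(4π·1.39²·19.3) = 0.002134 K/W
ΣR = 1.652 K/W
ΔT = Q·ΣR = 121 × 1.652 = 199.9 K
Heat flows inward, so T_out = T_in + ΔT = -181 + 199.9 = 18.9 °C

T_out = 18.9 °C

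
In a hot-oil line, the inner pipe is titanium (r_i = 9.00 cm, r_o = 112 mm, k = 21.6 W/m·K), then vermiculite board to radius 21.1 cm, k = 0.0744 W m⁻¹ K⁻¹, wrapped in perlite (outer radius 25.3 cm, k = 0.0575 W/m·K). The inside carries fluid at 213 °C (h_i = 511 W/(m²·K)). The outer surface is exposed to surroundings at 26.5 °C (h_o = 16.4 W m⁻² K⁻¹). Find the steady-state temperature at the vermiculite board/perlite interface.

T = 79.6 °C

Resistance network (inner→outer):
  R'_conv,in = 1/(2πr h) = 1/(2π·0.0900·511) = 0.003461 m·K/W
  R'_titanium = ln(0.112/0.0900)/(2πk) = 0.2187/(2π·21.6) = 0.001611 m·K/W
  R'_vermiculite board = ln(0.211/0.112)/(2πk) = 0.6334/(2π·0.0744) = 1.355 m·K/W
  R'_perlite = ln(0.253/0.211)/(2πk) = 0.1815/(2π·0.0575) = 0.5025 m·K/W
  R'_conv,out = 1/(2πr h) = 1/(2π·0.253·16.4) = 0.03836 m·K/W
ΣR = 0.003461 + 0.001611 + 1.355 + 0.5025 + 0.03836 = 1.901 m·K/W
Q' = ΔT/ΣR = (213 °C − 26.5 °C)/1.901 = 98.11 W/m
From the inner boundary to the vermiculite board/perlite interface, ΣR_partial = 1.360 m·K/W.
T_interface = T_in − Q'·ΣR_partial = 213 °C − (98.11)(1.360) = 79.6 °C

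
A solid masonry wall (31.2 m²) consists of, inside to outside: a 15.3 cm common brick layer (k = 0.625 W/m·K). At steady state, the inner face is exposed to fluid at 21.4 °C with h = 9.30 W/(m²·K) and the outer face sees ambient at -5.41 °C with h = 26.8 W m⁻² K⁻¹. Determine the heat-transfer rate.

Series thermal resistances, inner to outer:
  R_conv,in = 1/(hA) = 1/(9.30·31.2) = 0.003446 K/W
  R_common brick = L/(kA) = 0.153/(0.625·31.2) = 0.007846 K/W
  R_conv,out = 1/(hA) = 1/(26.8·31.2) = 0.001196 K/W
ΣR = 0.003446 + 0.007846 + 0.001196 = 0.01249 K/W
Q = ΔT/ΣR = (21.4 °C − -5.41 °C)/0.01249 = 2150 W

Q = 2.15 kW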